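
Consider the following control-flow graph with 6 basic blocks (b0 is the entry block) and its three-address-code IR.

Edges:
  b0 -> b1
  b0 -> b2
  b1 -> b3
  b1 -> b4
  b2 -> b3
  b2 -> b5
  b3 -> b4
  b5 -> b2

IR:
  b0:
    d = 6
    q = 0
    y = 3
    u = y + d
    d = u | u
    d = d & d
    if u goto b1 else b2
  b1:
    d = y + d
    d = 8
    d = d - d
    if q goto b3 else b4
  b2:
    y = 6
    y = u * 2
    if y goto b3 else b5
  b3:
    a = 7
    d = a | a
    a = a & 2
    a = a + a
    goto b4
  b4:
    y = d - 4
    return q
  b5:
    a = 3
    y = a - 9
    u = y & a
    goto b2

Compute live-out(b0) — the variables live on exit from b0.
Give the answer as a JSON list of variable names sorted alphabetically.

Answer: ["d", "q", "u", "y"]

Analysis:
def/use:
  b0 def {d,q,u,y} use ∅
  b1 def {d} use {d,q,y}
  b2 def {y} use {u}
  b3 def {a,d} use ∅
  b4 def {y} use {d,q}
  b5 def {a,u,y} use ∅

Live sets:
  b0 li=∅ lo={d,q,u,y}
  b1 li={d,q,y} lo={d,q}
  b2 li={q,u} lo={q}
  b3 li={q} lo={d,q}
  b4 li={d,q} lo=∅
  b5 li={q} lo={q,u}

live-out(b0) = ["d", "q", "u", "y"]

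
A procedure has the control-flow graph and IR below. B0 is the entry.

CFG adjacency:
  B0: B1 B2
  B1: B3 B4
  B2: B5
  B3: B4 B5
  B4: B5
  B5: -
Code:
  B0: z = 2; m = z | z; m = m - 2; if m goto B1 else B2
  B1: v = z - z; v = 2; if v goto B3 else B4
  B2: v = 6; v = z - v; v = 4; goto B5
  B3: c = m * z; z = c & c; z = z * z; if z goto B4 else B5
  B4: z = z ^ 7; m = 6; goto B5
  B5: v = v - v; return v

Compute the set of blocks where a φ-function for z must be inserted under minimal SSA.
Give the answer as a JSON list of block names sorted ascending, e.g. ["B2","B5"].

Answer: ["B4", "B5"]

Derivation:
idom tree: B1←B0 B2←B0 B3←B1 B4←B1 B5←B0
Dom∩ at merges:
  B4: preds {B1,B3}: {B0,B1} ∩ {B0,B1,B3} = {B0,B1}; idom=B1
  B5: preds {B2,B3,B4}: {B0,B2} ∩ {B0,B1,B3} ∩ {B0,B1,B4} = {B0}; idom=B0

DF derivation:
  B4←B1: walk · to B1
  B4←B3: walk B3 to B1
  B5←B2: walk B2 to B0
  B5←B3: walk B3→B1 to B0
  B5←B4: walk B4→B1 to B0
  B0 → ∅
  B1 → {B5}
  B2 → {B5}
  B3 → {B4,B5}
  B4 → {B5}
  B5 → ∅

φ for z: defs {B0,B3,B4}
  DF⁺ = {B4,B5}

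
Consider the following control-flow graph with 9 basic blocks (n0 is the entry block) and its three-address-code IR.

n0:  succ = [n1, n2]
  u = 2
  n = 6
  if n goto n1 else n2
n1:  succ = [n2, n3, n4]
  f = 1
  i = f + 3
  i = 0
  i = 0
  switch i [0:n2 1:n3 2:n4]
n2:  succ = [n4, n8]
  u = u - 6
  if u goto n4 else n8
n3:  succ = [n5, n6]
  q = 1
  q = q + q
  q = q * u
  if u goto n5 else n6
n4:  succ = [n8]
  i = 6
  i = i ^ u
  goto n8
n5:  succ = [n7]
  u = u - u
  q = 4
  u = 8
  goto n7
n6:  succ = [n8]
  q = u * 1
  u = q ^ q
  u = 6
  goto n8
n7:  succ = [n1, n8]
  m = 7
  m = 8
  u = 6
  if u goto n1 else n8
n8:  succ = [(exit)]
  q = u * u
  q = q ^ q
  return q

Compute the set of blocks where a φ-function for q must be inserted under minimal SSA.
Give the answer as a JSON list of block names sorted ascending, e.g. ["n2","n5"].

Answer: ["n1", "n2", "n4", "n8"]

Derivation:
idom tree: n1←n0 n2←n0 n3←n1 n4←n0 n5←n3 n6←n3 n7←n5 n8←n0
Dom at joins:
  n1: preds {n0,n7}: {n0} ∩ {n0,n1,n3,n5,n7} = {n0}; idom=n0
  n2: preds {n0,n1}: {n0} ∩ {n0,n1} = {n0}; idom=n0
  n4: preds {n1,n2}: {n0,n1} ∩ {n0,n2} = {n0}; idom=n0
  n8: preds {n2,n4,n6,n7}: {n0,n2} ∩ {n0,n4} ∩ {n0,n1,n3,n6} ∩ {n0,n1,n3,n5,n7} = {n0}; idom=n0

DF walk-up:
  join n1 pred n0: · stop@n0
  join n1 pred n7: n7→n5→n3→n1 stop@n0
  join n2 pred n0: · stop@n0
  join n2 pred n1: n1 stop@n0
  join n4 pred n1: n1 stop@n0
  join n4 pred n2: n2 stop@n0
  join n8 pred n2: n2 stop@n0
  join n8 pred n4: n4 stop@n0
  join n8 pred n6: n6→n3→n1 stop@n0
  join n8 pred n7: n7→n5→n3→n1 stop@n0
  n0: DF=∅
  n1: DF={n1,n2,n4,n8}
  n2: DF={n4,n8}
  n3: DF={n1,n8}
  n4: DF={n8}
  n5: DF={n1,n8}
  n6: DF={n8}
  n7: DF={n1,n8}
  n8: DF=∅

φ for q: defs {n3,n5,n6,n8}
  DF⁺ = {n1,n2,n4,n8}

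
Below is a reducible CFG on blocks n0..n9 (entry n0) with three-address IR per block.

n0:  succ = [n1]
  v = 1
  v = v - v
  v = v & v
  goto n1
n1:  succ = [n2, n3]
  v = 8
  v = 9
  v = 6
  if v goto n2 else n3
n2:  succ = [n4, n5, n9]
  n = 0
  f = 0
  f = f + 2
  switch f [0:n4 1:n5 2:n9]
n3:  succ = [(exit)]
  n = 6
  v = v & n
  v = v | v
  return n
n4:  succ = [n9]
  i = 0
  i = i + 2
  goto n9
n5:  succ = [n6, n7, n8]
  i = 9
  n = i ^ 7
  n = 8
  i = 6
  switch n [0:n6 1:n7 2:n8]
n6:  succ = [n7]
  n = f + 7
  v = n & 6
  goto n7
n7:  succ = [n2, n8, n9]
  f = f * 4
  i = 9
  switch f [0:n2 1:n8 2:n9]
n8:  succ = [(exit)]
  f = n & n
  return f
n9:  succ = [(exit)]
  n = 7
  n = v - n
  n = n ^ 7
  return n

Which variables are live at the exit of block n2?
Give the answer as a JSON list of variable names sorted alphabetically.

def/use:
  n0: {v} / ∅
  n1: {v} / ∅
  n2: {f,n} / ∅
  n3: {n,v} / {v}
  n4: {i} / ∅
  n5: {i,n} / ∅
  n6: {n,v} / {f}
  n7: {f,i} / {f}
  n8: {f} / {n}
  n9: {n} / {v}

Liveness:
  n0: in=∅ out=∅
  n1: in=∅ out={v}
  n2: in={v} out={f,v}
  n3: in={v} out=∅
  n4: in={v} out={v}
  n5: in={f,v} out={f,n,v}
  n6: in={f} out={f,n,v}
  n7: in={f,n,v} out={n,v}
  n8: in={n} out=∅
  n9: in={v} out=∅

live-out(n2) = ["f", "v"]

Answer: ["f", "v"]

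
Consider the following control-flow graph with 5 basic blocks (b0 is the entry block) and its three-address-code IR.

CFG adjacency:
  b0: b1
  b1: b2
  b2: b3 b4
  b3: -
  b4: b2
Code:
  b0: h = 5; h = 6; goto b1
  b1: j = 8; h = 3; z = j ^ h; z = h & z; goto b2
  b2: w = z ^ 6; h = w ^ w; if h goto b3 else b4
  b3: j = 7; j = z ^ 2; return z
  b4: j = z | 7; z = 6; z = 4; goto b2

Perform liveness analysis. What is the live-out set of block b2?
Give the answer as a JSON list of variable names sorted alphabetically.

Answer: ["z"]

Analysis:
Per-block:
  b0 def {h} use ∅
  b1 def {h,j,z} use ∅
  b2 def {h,w} use {z}
  b3 def {j} use {z}
  b4 def {j,z} use {z}

Liveness:
  live b0: ∅→∅
  live b1: ∅→{z}
  live b2: {z}→{z}
  live b3: {z}→∅
  live b4: {z}→{z}

live-out(b2) = ["z"]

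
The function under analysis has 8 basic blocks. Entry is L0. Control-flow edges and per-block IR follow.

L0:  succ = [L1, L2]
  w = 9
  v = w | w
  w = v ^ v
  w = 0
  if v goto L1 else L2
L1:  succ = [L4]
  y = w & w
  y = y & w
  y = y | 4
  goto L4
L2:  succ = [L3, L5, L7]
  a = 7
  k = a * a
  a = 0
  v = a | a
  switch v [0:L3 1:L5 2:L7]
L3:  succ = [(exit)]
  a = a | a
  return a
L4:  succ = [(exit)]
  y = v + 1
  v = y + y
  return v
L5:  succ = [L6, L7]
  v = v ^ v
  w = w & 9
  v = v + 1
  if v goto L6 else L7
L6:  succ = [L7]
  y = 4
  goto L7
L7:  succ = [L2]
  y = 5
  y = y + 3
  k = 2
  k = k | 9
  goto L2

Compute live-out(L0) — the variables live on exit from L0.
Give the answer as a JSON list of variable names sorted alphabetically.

Answer: ["v", "w"]

Working:
Per-block:
  L0: {v,w} / ∅
  L1: {y} / {w}
  L2: {a,k,v} / ∅
  L3: {a} / {a}
  L4: {v,y} / {v}
  L5: {v,w} / {v,w}
  L6: {y} / ∅
  L7: {k,y} / ∅

Liveness:
  L0: in=∅ out={v,w}
  L1: in={v,w} out={v}
  L2: in={w} out={a,v,w}
  L3: in={a} out=∅
  L4: in={v} out=∅
  L5: in={v,w} out={w}
  L6: in={w} out={w}
  L7: in={w} out={w}

live-out(L0) = ["v", "w"]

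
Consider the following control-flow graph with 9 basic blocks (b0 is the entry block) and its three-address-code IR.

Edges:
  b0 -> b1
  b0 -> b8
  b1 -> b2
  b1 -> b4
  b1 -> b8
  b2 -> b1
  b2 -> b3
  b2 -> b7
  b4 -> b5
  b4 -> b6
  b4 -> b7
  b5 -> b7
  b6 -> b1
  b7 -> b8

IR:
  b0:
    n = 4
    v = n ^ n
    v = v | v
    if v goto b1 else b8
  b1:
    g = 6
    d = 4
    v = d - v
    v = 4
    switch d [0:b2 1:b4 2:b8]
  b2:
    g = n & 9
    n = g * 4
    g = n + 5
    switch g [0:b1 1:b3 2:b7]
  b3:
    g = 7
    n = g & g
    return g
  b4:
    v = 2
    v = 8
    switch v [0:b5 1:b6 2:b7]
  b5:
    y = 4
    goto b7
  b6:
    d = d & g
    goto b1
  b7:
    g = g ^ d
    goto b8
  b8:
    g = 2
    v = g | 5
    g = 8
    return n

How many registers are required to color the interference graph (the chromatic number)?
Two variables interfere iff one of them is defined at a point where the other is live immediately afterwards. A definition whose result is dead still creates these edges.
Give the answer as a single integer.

Block summaries:
  b0: {n,v} / ∅
  b1: {d,g,v} / {v}
  b2: {g,n} / {n}
  b3: {g,n} / ∅
  b4: {v} / ∅
  b5: {y} / ∅
  b6: {d} / {d,g}
  b7: {g} / {d,g}
  b8: {g,v} / {n}

Liveness:
  live b0: ∅→{n,v}
  live b1: {n,v}→{d,g,n,v}
  live b2: {d,n,v}→{d,g,n,v}
  live b3: ∅→∅
  live b4: {d,g,n}→{d,g,n,v}
  live b5: {d,g,n}→{d,g,n}
  live b6: {d,g,n,v}→{n,v}
  live b7: {d,g,n}→{n}
  live b8: {n}→∅

Interfere edges:
  d↔{g,n,v,y}
  g↔{d,n,v,y}
  n↔{d,g,v,y}
  v↔{d,g,n}
  y↔{d,g,n}

Colouring:
  {d,g,n,v} pairwise interfere (4-clique) ⇒ χ ≥ 4
  assign d→R0 g→R1 n→R2 v→R3 y→R3 — no edge inside a register ⇒ χ ≤ 4
  χ = 4

Answer: 4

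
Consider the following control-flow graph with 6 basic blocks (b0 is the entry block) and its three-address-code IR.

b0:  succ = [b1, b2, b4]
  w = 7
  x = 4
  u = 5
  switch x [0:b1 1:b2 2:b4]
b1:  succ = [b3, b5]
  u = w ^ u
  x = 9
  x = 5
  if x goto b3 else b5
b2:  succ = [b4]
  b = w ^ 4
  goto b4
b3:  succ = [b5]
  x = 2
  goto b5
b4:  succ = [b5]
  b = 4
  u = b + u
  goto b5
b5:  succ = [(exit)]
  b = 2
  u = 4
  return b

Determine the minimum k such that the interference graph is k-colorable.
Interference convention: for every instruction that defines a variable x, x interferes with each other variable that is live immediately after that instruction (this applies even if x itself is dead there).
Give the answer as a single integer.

Answer: 3

Working:
Block summaries:
  b0: def={u,w,x} ue=∅
  b1: def={u,x} ue={u,w}
  b2: def={b} ue={w}
  b3: def={x} ue=∅
  b4: def={b,u} ue={u}
  b5: def={b,u} ue=∅

Backward fixpoint:
  b0 li=∅ lo={u,w}
  b1 li={u,w} lo=∅
  b2 li={u,w} lo={u}
  b3 li=∅ lo=∅
  b4 li={u} lo=∅
  b5 li=∅ lo=∅

Conflict graph:
  b — {u}
  u — {b,w,x}
  w — {u,x}
  x — {u,w}

Colouring:
  {u,w,x} pairwise interfere (3-clique) ⇒ χ ≥ 3
  3-colouring: r0={u}  r1={b,w}  r2={x}
  χ = 3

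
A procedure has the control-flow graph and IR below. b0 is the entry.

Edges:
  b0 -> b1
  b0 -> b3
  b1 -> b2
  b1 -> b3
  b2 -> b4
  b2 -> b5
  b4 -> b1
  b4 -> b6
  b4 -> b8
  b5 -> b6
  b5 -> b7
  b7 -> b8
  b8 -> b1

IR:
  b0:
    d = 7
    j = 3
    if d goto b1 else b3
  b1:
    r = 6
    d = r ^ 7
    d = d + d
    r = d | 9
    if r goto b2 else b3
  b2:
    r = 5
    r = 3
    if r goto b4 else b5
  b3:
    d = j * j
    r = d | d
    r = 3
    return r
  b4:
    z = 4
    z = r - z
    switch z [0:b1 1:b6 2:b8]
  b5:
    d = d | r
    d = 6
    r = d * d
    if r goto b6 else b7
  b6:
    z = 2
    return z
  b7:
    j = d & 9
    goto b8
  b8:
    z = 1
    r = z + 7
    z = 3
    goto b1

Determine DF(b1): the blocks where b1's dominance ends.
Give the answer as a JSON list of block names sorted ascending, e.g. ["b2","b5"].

idom tree: b1←b0 b2←b1 b3←b0 b4←b2 b5←b2 b6←b2 b7←b5 b8←b2
Join-block Dom:
  b1: preds {b0,b4,b8}: {b0} ∩ {b0,b1,b2,b4} ∩ {b0,b1,b2,b8} = {b0}; idom=b0
  b3: preds {b0,b1}: {b0} ∩ {b0,b1} = {b0}; idom=b0
  b6: preds {b4,b5}: {b0,b1,b2,b4} ∩ {b0,b1,b2,b5} = {b0,b1,b2}; idom=b2
  b8: preds {b4,b7}: {b0,b1,b2,b4} ∩ {b0,b1,b2,b5,b7} = {b0,b1,b2}; idom=b2

Frontier:
  join b1 pred b0: · stop@b0
  join b1 pred b4: b4→b2→b1 stop@b0
  join b1 pred b8: b8→b2→b1 stop@b0
  join b3 pred b0: · stop@b0
  join b3 pred b1: b1 stop@b0
  join b6 pred b4: b4 stop@b2
  join b6 pred b5: b5 stop@b2
  join b8 pred b4: b4 stop@b2
  join b8 pred b7: b7→b5 stop@b2
  b0 → ∅
  b1 → {b1,b3}
  b2 → {b1}
  b3 → ∅
  b4 → {b1,b6,b8}
  b5 → {b6,b8}
  b6 → ∅
  b7 → {b8}
  b8 → {b1}

DF(b1) = ["b1", "b3"]

Answer: ["b1", "b3"]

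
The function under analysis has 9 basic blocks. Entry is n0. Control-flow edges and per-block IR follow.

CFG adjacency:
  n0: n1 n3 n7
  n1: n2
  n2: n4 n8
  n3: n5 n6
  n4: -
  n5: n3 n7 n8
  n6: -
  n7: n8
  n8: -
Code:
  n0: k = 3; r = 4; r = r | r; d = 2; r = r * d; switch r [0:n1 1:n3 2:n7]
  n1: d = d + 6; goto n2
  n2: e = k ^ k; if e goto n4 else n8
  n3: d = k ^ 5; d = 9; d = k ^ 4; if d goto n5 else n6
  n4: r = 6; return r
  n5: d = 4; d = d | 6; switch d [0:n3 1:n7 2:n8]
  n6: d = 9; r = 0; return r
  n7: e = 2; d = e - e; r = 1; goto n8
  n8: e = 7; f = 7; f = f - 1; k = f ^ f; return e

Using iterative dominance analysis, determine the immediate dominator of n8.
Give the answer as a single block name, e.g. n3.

Answer: n0

Derivation:
idom tree: n1←n0 n2←n1 n3←n0 n4←n2 n5←n3 n6←n3 n7←n0 n8←n0
Join-block Dom:
  n3: preds {n0,n5}: {n0} ∩ {n0,n3,n5} = {n0}; idom=n0
  n7: preds {n0,n5}: {n0} ∩ {n0,n3,n5} = {n0}; idom=n0
  n8: preds {n2,n5,n7}: {n0,n1,n2} ∩ {n0,n3,n5} ∩ {n0,n7} = {n0}; idom=n0

idom(n8) = n0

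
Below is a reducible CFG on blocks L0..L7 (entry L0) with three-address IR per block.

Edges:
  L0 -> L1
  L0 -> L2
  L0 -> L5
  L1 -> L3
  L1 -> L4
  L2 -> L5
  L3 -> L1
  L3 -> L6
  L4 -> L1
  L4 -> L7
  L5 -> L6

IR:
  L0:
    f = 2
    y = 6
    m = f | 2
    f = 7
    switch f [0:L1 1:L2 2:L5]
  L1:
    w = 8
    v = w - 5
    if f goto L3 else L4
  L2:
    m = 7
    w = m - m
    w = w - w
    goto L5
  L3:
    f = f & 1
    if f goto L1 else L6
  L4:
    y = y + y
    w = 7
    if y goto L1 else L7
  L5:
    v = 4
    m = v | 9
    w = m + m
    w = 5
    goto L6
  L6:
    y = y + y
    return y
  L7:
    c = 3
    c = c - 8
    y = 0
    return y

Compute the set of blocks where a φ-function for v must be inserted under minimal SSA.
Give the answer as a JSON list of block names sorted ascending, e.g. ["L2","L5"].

Answer: ["L1", "L6"]

Working:
idom tree: L1←L0 L2←L0 L3←L1 L4←L1 L5←L0 L6←L0 L7←L4
Dom at joins:
  L1: preds {L0,L3,L4}: {L0} ∩ {L0,L1,L3} ∩ {L0,L1,L4} = {L0}; idom=L0
  L5: preds {L0,L2}: {L0} ∩ {L0,L2} = {L0}; idom=L0
  L6: preds {L3,L5}: {L0,L1,L3} ∩ {L0,L5} = {L0}; idom=L0

DF derivation:
  join L1 pred L0: · stop@L0
  join L1 pred L3: L3→L1 stop@L0
  join L1 pred L4: L4→L1 stop@L0
  join L5 pred L0: · stop@L0
  join L5 pred L2: L2 stop@L0
  join L6 pred L3: L3→L1 stop@L0
  join L6 pred L5: L5 stop@L0
  L0: DF=∅
  L1: DF={L1,L6}
  L2: DF={L5}
  L3: DF={L1,L6}
  L4: DF={L1}
  L5: DF={L6}
  L6: DF=∅
  L7: DF=∅

φ for v: defs {L1,L5}
  DF⁺ = {L1,L6}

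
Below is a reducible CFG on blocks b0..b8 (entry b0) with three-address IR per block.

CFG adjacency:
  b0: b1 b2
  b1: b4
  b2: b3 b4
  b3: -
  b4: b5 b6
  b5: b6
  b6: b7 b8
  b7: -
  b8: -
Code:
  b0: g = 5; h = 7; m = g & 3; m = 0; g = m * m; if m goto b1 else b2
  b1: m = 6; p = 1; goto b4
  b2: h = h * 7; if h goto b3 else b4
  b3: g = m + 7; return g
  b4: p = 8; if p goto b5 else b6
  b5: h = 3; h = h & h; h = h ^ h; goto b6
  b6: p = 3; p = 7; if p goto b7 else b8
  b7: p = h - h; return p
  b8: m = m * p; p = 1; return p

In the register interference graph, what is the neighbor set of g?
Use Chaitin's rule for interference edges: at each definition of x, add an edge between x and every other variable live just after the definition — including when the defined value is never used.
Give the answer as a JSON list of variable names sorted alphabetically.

def/use:
  b0: def={g,h,m} ue=∅
  b1: def={m,p} ue=∅
  b2: def={h} ue={h}
  b3: def={g} ue={m}
  b4: def={p} ue=∅
  b5: def={h} ue=∅
  b6: def={p} ue=∅
  b7: def={p} ue={h}
  b8: def={m,p} ue={m,p}

Backward fixpoint:
  b0 li=∅ lo={h,m}
  b1 li={h} lo={h,m}
  b2 li={h,m} lo={h,m}
  b3 li={m} lo=∅
  b4 li={h,m} lo={h,m}
  b5 li={m} lo={h,m}
  b6 li={h,m} lo={h,m,p}
  b7 li={h} lo=∅
  b8 li={m,p} lo=∅

Conflict graph:
  g — {h,m}
  h — {g,m,p}
  m — {g,h,p}
  p — {h,m}

N(g) = ["h", "m"]

Answer: ["h", "m"]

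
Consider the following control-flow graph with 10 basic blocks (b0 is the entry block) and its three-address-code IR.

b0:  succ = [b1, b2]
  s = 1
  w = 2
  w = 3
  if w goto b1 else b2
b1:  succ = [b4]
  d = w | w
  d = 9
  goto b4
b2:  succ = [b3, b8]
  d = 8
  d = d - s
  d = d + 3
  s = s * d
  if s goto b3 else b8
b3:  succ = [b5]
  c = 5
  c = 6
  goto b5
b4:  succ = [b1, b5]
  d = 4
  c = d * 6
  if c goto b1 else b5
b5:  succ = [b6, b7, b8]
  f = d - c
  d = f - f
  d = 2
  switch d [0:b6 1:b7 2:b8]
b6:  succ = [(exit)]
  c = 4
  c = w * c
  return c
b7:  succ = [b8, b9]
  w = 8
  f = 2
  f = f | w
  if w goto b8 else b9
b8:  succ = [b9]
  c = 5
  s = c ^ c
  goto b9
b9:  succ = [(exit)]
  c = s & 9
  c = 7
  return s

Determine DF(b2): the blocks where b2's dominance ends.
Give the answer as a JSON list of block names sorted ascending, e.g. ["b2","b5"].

idom tree: b1←b0 b2←b0 b3←b2 b4←b1 b5←b0 b6←b5 b7←b5 b8←b0 b9←b0
Dom∩ at merges:
  b1: preds {b0,b4}: {b0} ∩ {b0,b1,b4} = {b0}; idom=b0
  b5: preds {b3,b4}: {b0,b2,b3} ∩ {b0,b1,b4} = {b0}; idom=b0
  b8: preds {b2,b5,b7}: {b0,b2} ∩ {b0,b5} ∩ {b0,b5,b7} = {b0}; idom=b0
  b9: preds {b7,b8}: {b0,b5,b7} ∩ {b0,b8} = {b0}; idom=b0

DF derivation:
  b1←b0: walk · to b0
  b1←b4: walk b4→b1 to b0
  b5←b3: walk b3→b2 to b0
  b5←b4: walk b4→b1 to b0
  b8←b2: walk b2 to b0
  b8←b5: walk b5 to b0
  b8←b7: walk b7→b5 to b0
  b9←b7: walk b7→b5 to b0
  b9←b8: walk b8 to b0
  b0 → ∅
  b1 → {b1,b5}
  b2 → {b5,b8}
  b3 → {b5}
  b4 → {b1,b5}
  b5 → {b8,b9}
  b6 → ∅
  b7 → {b8,b9}
  b8 → {b9}
  b9 → ∅

DF(b2) = ["b5", "b8"]

Answer: ["b5", "b8"]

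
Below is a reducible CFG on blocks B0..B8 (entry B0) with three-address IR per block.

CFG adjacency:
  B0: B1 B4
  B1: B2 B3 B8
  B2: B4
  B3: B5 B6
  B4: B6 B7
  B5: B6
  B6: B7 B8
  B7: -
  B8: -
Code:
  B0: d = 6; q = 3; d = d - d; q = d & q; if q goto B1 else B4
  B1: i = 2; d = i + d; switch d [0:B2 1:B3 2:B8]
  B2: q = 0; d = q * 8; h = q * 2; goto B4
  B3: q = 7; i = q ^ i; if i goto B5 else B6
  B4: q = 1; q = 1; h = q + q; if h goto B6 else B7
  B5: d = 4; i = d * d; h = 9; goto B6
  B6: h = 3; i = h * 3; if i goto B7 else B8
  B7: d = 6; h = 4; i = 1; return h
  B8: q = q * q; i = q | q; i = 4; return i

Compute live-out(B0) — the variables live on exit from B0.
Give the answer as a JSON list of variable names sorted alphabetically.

def/use:
  B0 def {d,q} use ∅
  B1 def {d,i} use {d}
  B2 def {d,h,q} use ∅
  B3 def {i,q} use {i}
  B4 def {h,q} use ∅
  B5 def {d,h,i} use ∅
  B6 def {h,i} use ∅
  B7 def {d,h,i} use ∅
  B8 def {i,q} use {q}

Liveness:
  live B0: ∅→{d,q}
  live B1: {d,q}→{i,q}
  live B2: ∅→∅
  live B3: {i}→{q}
  live B4: ∅→{q}
  live B5: {q}→{q}
  live B6: {q}→{q}
  live B7: ∅→∅
  live B8: {q}→∅

live-out(B0) = ["d", "q"]

Answer: ["d", "q"]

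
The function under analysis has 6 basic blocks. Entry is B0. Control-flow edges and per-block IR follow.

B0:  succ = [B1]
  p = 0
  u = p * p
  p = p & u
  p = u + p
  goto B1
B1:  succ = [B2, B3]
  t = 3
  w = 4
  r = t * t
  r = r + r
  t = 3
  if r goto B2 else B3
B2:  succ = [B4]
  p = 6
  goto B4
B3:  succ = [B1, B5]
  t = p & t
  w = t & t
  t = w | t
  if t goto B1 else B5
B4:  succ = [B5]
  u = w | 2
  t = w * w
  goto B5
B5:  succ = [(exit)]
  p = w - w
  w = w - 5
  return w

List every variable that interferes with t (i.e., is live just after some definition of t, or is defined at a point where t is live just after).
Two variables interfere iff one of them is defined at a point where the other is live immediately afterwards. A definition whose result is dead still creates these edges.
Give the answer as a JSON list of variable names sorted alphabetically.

def/use:
  B0: {p,u} / ∅
  B1: {r,t,w} / ∅
  B2: {p} / ∅
  B3: {t,w} / {p,t}
  B4: {t,u} / {w}
  B5: {p,w} / {w}

Live sets:
  live B0: ∅→{p}
  live B1: {p}→{p,t,w}
  live B2: {w}→{w}
  live B3: {p,t}→{p,w}
  live B4: {w}→{w}
  live B5: {w}→∅

Interfere edges:
  p↔{r,t,u,w}
  r↔{p,t,w}
  t↔{p,r,w}
  u↔{p,w}
  w↔{p,r,t,u}

N(t) = ["p", "r", "w"]

Answer: ["p", "r", "w"]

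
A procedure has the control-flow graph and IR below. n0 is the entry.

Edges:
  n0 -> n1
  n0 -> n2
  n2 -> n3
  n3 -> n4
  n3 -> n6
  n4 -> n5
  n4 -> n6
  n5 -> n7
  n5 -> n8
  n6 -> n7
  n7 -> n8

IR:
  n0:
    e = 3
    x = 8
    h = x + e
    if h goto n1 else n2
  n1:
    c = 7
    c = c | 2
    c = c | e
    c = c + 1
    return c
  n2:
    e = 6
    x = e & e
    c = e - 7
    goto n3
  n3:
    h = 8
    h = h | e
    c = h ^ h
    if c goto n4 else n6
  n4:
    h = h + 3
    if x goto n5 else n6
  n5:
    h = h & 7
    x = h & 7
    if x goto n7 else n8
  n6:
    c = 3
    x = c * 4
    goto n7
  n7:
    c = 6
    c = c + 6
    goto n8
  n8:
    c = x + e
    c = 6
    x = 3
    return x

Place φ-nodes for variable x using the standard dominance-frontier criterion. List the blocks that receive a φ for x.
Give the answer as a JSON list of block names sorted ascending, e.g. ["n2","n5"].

idom tree: n1←n0 n2←n0 n3←n2 n4←n3 n5←n4 n6←n3 n7←n3 n8←n3
Dom at joins:
  n6: preds {n3,n4}: {n0,n2,n3} ∩ {n0,n2,n3,n4} = {n0,n2,n3}; idom=n3
  n7: preds {n5,n6}: {n0,n2,n3,n4,n5} ∩ {n0,n2,n3,n6} = {n0,n2,n3}; idom=n3
  n8: preds {n5,n7}: {n0,n2,n3,n4,n5} ∩ {n0,n2,n3,n7} = {n0,n2,n3}; idom=n3

Frontier:
  join n6 pred n3: · stop@n3
  join n6 pred n4: n4 stop@n3
  join n7 pred n5: n5→n4 stop@n3
  join n7 pred n6: n6 stop@n3
  join n8 pred n5: n5→n4 stop@n3
  join n8 pred n7: n7 stop@n3
  n0 → ∅
  n1 → ∅
  n2 → ∅
  n3 → ∅
  n4 → {n6,n7,n8}
  n5 → {n7,n8}
  n6 → {n7}
  n7 → {n8}
  n8 → ∅

φ for x: defs {n0,n2,n5,n6,n8}
  DF⁺ = {n7,n8}

Answer: ["n7", "n8"]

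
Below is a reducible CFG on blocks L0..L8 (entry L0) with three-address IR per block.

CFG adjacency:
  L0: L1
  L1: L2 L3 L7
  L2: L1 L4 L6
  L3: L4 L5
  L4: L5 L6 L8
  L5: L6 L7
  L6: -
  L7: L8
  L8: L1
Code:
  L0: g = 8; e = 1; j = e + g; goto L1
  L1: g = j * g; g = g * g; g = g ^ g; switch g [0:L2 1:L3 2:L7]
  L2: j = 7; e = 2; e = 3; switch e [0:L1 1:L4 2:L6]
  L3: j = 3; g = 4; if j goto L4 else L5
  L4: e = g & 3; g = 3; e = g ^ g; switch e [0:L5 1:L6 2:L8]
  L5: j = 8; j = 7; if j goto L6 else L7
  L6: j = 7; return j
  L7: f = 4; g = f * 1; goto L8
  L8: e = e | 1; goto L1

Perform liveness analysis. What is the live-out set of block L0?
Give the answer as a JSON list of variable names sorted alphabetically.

Per-block:
  L0: {e,g,j} / ∅
  L1: {g} / {g,j}
  L2: {e,j} / ∅
  L3: {g,j} / ∅
  L4: {e,g} / {g}
  L5: {j} / ∅
  L6: {j} / ∅
  L7: {f,g} / ∅
  L8: {e} / {e}

Liveness:
  live L0: ∅→{e,g,j}
  live L1: {e,g,j}→{e,g,j}
  live L2: {g}→{e,g,j}
  live L3: {e}→{e,g,j}
  live L4: {g,j}→{e,g,j}
  live L5: {e}→{e,j}
  live L6: ∅→∅
  live L7: {e,j}→{e,g,j}
  live L8: {e,g,j}→{e,g,j}

live-out(L0) = ["e", "g", "j"]

Answer: ["e", "g", "j"]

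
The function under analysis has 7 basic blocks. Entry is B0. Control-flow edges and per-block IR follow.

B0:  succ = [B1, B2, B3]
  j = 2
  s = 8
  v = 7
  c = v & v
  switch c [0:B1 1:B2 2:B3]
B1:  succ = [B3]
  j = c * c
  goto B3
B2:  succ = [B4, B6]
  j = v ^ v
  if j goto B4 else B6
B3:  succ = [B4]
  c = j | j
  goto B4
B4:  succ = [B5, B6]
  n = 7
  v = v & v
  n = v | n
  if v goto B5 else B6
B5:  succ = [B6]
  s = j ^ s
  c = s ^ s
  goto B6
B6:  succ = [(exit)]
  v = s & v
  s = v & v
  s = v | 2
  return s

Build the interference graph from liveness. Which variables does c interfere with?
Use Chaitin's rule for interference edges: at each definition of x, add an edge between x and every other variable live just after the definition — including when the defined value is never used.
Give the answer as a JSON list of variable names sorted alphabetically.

Per-block:
  B0: {c,j,s,v} / ∅
  B1: {j} / {c}
  B2: {j} / {v}
  B3: {c} / {j}
  B4: {n,v} / {v}
  B5: {c,s} / {j,s}
  B6: {s,v} / {s,v}

Live sets:
  B0 li=∅ lo={c,j,s,v}
  B1 li={c,s,v} lo={j,s,v}
  B2 li={s,v} lo={j,s,v}
  B3 li={j,s,v} lo={j,s,v}
  B4 li={j,s,v} lo={j,s,v}
  B5 li={j,s,v} lo={s,v}
  B6 li={s,v} lo=∅

Interference:
  c↔{j,s,v}
  j↔{c,n,s,v}
  n↔{j,s,v}
  s↔{c,j,n,v}
  v↔{c,j,n,s}

N(c) = ["j", "s", "v"]

Answer: ["j", "s", "v"]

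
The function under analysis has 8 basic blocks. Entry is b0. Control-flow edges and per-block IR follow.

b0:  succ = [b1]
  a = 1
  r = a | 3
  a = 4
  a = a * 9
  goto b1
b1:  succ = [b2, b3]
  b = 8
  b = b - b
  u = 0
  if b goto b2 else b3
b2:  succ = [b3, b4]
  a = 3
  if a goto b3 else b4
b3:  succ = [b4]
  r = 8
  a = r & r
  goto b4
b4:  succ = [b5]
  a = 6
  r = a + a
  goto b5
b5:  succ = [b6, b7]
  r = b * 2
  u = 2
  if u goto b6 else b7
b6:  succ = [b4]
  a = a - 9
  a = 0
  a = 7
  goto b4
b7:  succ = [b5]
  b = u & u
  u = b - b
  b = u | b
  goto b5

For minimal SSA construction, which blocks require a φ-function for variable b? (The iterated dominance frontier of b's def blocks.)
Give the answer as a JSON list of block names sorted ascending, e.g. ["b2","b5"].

Answer: ["b4", "b5"]

Analysis:
idom tree: b1←b0 b2←b1 b3←b1 b4←b1 b5←b4 b6←b5 b7←b5
Dom∩ at merges:
  b3: preds {b1,b2}: {b0,b1} ∩ {b0,b1,b2} = {b0,b1}; idom=b1
  b4: preds {b2,b3,b6}: {b0,b1,b2} ∩ {b0,b1,b3} ∩ {b0,b1,b4,b5,b6} = {b0,b1}; idom=b1
  b5: preds {b4,b7}: {b0,b1,b4} ∩ {b0,b1,b4,b5,b7} = {b0,b1,b4}; idom=b4

DF walk-up:
  join b3 pred b1: · stop@b1
  join b3 pred b2: b2 stop@b1
  join b4 pred b2: b2 stop@b1
  join b4 pred b3: b3 stop@b1
  join b4 pred b6: b6→b5→b4 stop@b1
  join b5 pred b4: · stop@b4
  join b5 pred b7: b7→b5 stop@b4
  b0 → ∅
  b1 → ∅
  b2 → {b3,b4}
  b3 → {b4}
  b4 → {b4}
  b5 → {b4,b5}
  b6 → {b4}
  b7 → {b5}

φ for b: defs {b1,b7}
  DF⁺ = {b4,b5}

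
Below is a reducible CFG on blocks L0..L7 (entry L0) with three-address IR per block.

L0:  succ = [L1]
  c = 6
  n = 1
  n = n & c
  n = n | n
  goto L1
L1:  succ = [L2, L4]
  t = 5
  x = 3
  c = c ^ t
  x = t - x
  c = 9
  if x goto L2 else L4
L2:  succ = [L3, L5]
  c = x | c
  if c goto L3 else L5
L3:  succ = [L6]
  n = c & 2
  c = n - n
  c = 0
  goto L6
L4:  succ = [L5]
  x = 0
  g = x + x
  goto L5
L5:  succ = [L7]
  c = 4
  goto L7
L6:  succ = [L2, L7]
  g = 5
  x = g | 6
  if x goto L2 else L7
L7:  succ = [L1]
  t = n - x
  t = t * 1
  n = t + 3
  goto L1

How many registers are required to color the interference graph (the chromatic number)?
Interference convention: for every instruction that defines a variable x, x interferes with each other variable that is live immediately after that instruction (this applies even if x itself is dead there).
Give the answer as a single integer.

Per-block:
  L0: {c,n} / ∅
  L1: {c,t,x} / {c}
  L2: {c} / {c,x}
  L3: {c,n} / {c}
  L4: {g,x} / ∅
  L5: {c} / ∅
  L6: {g,x} / ∅
  L7: {n,t} / {n,x}

Backward fixpoint:
  live L0: ∅→{c,n}
  live L1: {c,n}→{c,n,x}
  live L2: {c,n,x}→{c,n,x}
  live L3: {c}→{c,n}
  live L4: {n}→{n,x}
  live L5: {n,x}→{c,n,x}
  live L6: {c,n}→{c,n,x}
  live L7: {c,n,x}→{c,n}

Conflict graph:
  c — {g,n,t,x}
  g — {c,n,x}
  n — {c,g,t,x}
  t — {c,n,x}
  x — {c,g,n,t}

Chromatic number:
  clique {c,g,n,x} ⇒ need ≥ 4
  assign c→c0 g→c3 n→c1 t→c3 x→c2 — no edge inside a register ⇒ χ ≤ 4
  χ = 4

Answer: 4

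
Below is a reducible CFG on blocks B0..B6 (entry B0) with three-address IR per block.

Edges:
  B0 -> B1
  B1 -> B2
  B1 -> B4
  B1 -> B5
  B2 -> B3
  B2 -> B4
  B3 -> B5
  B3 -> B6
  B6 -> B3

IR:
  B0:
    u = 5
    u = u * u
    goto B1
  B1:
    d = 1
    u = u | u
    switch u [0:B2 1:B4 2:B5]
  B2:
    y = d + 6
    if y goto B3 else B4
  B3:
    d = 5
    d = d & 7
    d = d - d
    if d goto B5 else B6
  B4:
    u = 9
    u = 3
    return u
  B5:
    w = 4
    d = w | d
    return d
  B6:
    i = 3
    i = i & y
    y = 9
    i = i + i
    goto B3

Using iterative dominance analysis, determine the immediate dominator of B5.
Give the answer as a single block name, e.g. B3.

Answer: B1

Derivation:
idom tree: B1←B0 B2←B1 B3←B2 B4←B1 B5←B1 B6←B3
Join-block Dom:
  B3: preds {B2,B6}: {B0,B1,B2} ∩ {B0,B1,B2,B3,B6} = {B0,B1,B2}; idom=B2
  B4: preds {B1,B2}: {B0,B1} ∩ {B0,B1,B2} = {B0,B1}; idom=B1
  B5: preds {B1,B3}: {B0,B1} ∩ {B0,B1,B2,B3} = {B0,B1}; idom=B1

idom(B5) = B1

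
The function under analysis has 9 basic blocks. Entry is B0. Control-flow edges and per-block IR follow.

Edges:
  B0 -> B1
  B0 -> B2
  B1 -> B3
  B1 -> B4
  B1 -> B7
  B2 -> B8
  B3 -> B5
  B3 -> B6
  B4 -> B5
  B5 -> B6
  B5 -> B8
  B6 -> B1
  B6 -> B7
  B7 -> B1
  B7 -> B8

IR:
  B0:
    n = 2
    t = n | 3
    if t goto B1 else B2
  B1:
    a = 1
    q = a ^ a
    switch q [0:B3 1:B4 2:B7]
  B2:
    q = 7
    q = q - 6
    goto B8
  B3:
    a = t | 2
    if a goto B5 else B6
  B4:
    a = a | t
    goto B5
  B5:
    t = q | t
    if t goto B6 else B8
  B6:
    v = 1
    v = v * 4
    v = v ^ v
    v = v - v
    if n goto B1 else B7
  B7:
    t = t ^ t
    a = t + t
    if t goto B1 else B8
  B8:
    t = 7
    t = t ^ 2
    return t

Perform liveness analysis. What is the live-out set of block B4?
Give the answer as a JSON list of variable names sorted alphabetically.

Answer: ["n", "q", "t"]

Working:
def/use:
  B0: {n,t} / ∅
  B1: {a,q} / ∅
  B2: {q} / ∅
  B3: {a} / {t}
  B4: {a} / {a,t}
  B5: {t} / {q,t}
  B6: {v} / {n}
  B7: {a,t} / {t}
  B8: {t} / ∅

Liveness:
  B0: in=∅ out={n,t}
  B1: in={n,t} out={a,n,q,t}
  B2: in=∅ out=∅
  B3: in={n,q,t} out={n,q,t}
  B4: in={a,n,q,t} out={n,q,t}
  B5: in={n,q,t} out={n,t}
  B6: in={n,t} out={n,t}
  B7: in={n,t} out={n,t}
  B8: in=∅ out=∅

live-out(B4) = ["n", "q", "t"]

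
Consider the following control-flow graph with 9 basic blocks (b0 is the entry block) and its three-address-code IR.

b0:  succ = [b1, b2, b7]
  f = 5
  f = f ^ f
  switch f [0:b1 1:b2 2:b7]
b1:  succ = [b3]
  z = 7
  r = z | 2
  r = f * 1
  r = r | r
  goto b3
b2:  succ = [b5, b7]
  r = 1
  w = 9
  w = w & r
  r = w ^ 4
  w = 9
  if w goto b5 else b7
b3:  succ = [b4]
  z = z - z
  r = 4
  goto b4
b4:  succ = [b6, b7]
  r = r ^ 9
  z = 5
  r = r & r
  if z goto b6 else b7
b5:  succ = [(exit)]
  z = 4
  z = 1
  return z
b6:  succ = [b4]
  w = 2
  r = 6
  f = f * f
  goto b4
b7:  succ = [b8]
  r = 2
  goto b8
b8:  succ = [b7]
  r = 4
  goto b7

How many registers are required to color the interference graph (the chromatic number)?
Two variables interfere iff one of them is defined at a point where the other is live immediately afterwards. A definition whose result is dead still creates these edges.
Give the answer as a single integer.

Answer: 3

Analysis:
def/use:
  b0 def {f} use ∅
  b1 def {r,z} use {f}
  b2 def {r,w} use ∅
  b3 def {r,z} use {z}
  b4 def {r,z} use {r}
  b5 def {z} use ∅
  b6 def {f,r,w} use {f}
  b7 def {r} use ∅
  b8 def {r} use ∅

Live sets:
  b0: in=∅ out={f}
  b1: in={f} out={f,z}
  b2: in=∅ out=∅
  b3: in={f,z} out={f,r}
  b4: in={f,r} out={f}
  b5: in=∅ out=∅
  b6: in={f} out={f,r}
  b7: in=∅ out=∅
  b8: in=∅ out=∅

Interference:
  f↔{r,w,z}
  r↔{f,w,z}
  w↔{f,r}
  z↔{f,r}

Colouring:
  lower bound: {f,r,w} mutually conflict ⇒ χ ≥ 3
  assign f→R0 r→R1 w→R2 z→R2 — no edge inside a register ⇒ χ ≤ 3
  χ = 3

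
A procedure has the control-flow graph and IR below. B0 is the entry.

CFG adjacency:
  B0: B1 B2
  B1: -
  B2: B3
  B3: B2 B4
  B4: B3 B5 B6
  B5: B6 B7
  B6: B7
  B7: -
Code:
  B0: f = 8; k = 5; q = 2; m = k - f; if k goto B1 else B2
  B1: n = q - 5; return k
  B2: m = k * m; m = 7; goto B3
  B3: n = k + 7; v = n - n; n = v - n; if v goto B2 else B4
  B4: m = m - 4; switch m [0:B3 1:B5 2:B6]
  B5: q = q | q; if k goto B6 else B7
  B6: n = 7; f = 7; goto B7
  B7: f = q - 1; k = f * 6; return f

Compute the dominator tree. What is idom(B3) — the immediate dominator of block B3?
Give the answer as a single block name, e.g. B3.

idom tree: B1←B0 B2←B0 B3←B2 B4←B3 B5←B4 B6←B4 B7←B4
Dom at joins:
  B2: preds {B0,B3}: {B0} ∩ {B0,B2,B3} = {B0}; idom=B0
  B3: preds {B2,B4}: {B0,B2} ∩ {B0,B2,B3,B4} = {B0,B2}; idom=B2
  B6: preds {B4,B5}: {B0,B2,B3,B4} ∩ {B0,B2,B3,B4,B5} = {B0,B2,B3,B4}; idom=B4
  B7: preds {B5,B6}: {B0,B2,B3,B4,B5} ∩ {B0,B2,B3,B4,B6} = {B0,B2,B3,B4}; idom=B4

idom(B3) = B2

Answer: B2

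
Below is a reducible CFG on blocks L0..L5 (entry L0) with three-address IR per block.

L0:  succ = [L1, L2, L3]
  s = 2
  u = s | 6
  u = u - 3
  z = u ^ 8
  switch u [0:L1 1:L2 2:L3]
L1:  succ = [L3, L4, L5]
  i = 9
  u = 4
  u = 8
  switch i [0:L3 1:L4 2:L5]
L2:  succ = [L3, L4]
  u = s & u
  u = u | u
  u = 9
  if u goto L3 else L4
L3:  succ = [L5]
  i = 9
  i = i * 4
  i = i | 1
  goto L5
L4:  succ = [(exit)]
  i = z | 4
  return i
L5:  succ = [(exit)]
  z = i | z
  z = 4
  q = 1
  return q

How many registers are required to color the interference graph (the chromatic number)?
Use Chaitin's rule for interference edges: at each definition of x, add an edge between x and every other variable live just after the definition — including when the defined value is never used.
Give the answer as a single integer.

def/use:
  L0: {s,u,z} / ∅
  L1: {i,u} / ∅
  L2: {u} / {s,u}
  L3: {i} / ∅
  L4: {i} / {z}
  L5: {q,z} / {i,z}

Liveness:
  live L0: ∅→{s,u,z}
  live L1: {z}→{i,z}
  live L2: {s,u,z}→{z}
  live L3: {z}→{i,z}
  live L4: {z}→∅
  live L5: {i,z}→∅

Interfere edges:
  i: {u,z}
  q: ∅
  s: {u,z}
  u: {i,s,z}
  z: {i,s,u}

Registers:
  {i,u,z} pairwise interfere (3-clique) ⇒ χ ≥ 3
  assign i→c2 q→c0 s→c2 u→c0 z→c1 — no edge inside a register ⇒ χ ≤ 3
  χ = 3

Answer: 3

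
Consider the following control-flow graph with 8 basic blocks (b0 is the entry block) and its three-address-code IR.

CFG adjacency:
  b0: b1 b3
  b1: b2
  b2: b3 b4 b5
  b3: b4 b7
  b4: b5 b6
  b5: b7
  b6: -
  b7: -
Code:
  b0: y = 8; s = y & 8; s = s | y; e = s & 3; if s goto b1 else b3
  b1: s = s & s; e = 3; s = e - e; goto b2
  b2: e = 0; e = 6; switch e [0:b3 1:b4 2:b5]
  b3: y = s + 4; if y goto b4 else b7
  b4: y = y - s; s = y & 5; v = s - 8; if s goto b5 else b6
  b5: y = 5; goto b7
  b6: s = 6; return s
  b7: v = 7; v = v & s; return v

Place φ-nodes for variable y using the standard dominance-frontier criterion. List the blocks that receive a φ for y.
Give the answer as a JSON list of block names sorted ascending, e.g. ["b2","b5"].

idom tree: b1←b0 b2←b1 b3←b0 b4←b0 b5←b0 b6←b4 b7←b0
Dom∩ at merges:
  b3: preds {b0,b2}: {b0} ∩ {b0,b1,b2} = {b0}; idom=b0
  b4: preds {b2,b3}: {b0,b1,b2} ∩ {b0,b3} = {b0}; idom=b0
  b5: preds {b2,b4}: {b0,b1,b2} ∩ {b0,b4} = {b0}; idom=b0
  b7: preds {b3,b5}: {b0,b3} ∩ {b0,b5} = {b0}; idom=b0

Frontier:
  b3←b0: walk · to b0
  b3←b2: walk b2→b1 to b0
  b4←b2: walk b2→b1 to b0
  b4←b3: walk b3 to b0
  b5←b2: walk b2→b1 to b0
  b5←b4: walk b4 to b0
  b7←b3: walk b3 to b0
  b7←b5: walk b5 to b0
  b0: DF=∅
  b1: DF={b3,b4,b5}
  b2: DF={b3,b4,b5}
  b3: DF={b4,b7}
  b4: DF={b5}
  b5: DF={b7}
  b6: DF=∅
  b7: DF=∅

φ for y: defs {b0,b3,b4,b5}
  DF⁺ = {b4,b5,b7}

Answer: ["b4", "b5", "b7"]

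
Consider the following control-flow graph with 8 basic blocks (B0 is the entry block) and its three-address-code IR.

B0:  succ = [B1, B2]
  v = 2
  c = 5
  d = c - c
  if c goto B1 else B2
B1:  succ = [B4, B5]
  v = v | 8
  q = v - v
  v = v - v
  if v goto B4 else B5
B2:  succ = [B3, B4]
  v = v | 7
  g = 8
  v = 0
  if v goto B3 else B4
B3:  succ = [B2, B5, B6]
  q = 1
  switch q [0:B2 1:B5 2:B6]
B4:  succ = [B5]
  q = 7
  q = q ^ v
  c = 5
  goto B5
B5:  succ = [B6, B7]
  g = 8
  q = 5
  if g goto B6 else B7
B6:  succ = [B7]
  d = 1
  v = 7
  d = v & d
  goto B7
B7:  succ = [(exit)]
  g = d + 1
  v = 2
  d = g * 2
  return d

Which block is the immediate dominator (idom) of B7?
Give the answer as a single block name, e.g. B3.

Answer: B0

Derivation:
idom tree: B1←B0 B2←B0 B3←B2 B4←B0 B5←B0 B6←B0 B7←B0
Dom at joins:
  B2: preds {B0,B3}: {B0} ∩ {B0,B2,B3} = {B0}; idom=B0
  B4: preds {B1,B2}: {B0,B1} ∩ {B0,B2} = {B0}; idom=B0
  B5: preds {B1,B3,B4}: {B0,B1} ∩ {B0,B2,B3} ∩ {B0,B4} = {B0}; idom=B0
  B6: preds {B3,B5}: {B0,B2,B3} ∩ {B0,B5} = {B0}; idom=B0
  B7: preds {B5,B6}: {B0,B5} ∩ {B0,B6} = {B0}; idom=B0

idom(B7) = B0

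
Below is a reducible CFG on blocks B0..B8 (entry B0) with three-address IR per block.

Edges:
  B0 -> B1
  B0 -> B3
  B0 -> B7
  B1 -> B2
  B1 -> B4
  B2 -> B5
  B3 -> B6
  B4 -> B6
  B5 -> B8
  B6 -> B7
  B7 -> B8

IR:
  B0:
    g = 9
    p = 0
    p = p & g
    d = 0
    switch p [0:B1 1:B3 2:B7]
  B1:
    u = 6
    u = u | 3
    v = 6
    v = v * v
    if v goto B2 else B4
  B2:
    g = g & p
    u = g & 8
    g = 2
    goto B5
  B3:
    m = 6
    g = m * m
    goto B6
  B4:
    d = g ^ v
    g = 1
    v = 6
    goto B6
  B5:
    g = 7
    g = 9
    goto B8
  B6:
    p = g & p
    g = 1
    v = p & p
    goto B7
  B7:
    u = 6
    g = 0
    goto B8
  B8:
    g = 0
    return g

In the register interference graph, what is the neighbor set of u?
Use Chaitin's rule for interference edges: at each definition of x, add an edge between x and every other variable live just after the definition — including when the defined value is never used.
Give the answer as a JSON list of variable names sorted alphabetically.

Block summaries:
  B0: {d,g,p} / ∅
  B1: {u,v} / ∅
  B2: {g,u} / {g,p}
  B3: {g,m} / ∅
  B4: {d,g,v} / {g,v}
  B5: {g} / ∅
  B6: {g,p,v} / {g,p}
  B7: {g,u} / ∅
  B8: {g} / ∅

Live sets:
  B0 li=∅ lo={g,p}
  B1 li={g,p} lo={g,p,v}
  B2 li={g,p} lo=∅
  B3 li={p} lo={g,p}
  B4 li={g,p,v} lo={g,p}
  B5 li=∅ lo=∅
  B6 li={g,p} lo=∅
  B7 li=∅ lo=∅
  B8 li=∅ lo=∅

Conflict graph:
  d — {g,p}
  g — {d,p,u,v}
  m — {p}
  p — {d,g,m,u,v}
  u — {g,p}
  v — {g,p}

N(u) = ["g", "p"]

Answer: ["g", "p"]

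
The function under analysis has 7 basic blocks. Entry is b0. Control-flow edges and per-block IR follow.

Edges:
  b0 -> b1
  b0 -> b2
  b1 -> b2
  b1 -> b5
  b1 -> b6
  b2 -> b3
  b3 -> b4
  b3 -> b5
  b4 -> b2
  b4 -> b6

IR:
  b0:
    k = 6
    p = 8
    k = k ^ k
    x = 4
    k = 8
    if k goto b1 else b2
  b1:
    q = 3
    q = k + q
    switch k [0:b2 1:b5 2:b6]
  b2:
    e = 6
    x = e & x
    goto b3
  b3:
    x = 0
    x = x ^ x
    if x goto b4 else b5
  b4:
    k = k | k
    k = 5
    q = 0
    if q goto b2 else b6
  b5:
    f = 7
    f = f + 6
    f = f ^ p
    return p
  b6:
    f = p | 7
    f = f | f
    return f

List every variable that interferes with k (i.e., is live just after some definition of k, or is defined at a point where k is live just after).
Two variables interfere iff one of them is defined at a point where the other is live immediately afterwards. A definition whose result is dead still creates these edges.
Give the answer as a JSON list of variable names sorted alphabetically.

Answer: ["e", "p", "q", "x"]

Analysis:
def/use:
  b0: {k,p,x} / ∅
  b1: {q} / {k}
  b2: {e,x} / {x}
  b3: {x} / ∅
  b4: {k,q} / {k}
  b5: {f} / {p}
  b6: {f} / {p}

Liveness:
  live b0: ∅→{k,p,x}
  live b1: {k,p,x}→{k,p,x}
  live b2: {k,p,x}→{k,p}
  live b3: {k,p}→{k,p,x}
  live b4: {k,p,x}→{k,p,x}
  live b5: {p}→∅
  live b6: {p}→∅

Interference:
  e: {k,p,x}
  f: {p}
  k: {e,p,q,x}
  p: {e,f,k,q,x}
  q: {k,p,x}
  x: {e,k,p,q}

N(k) = ["e", "p", "q", "x"]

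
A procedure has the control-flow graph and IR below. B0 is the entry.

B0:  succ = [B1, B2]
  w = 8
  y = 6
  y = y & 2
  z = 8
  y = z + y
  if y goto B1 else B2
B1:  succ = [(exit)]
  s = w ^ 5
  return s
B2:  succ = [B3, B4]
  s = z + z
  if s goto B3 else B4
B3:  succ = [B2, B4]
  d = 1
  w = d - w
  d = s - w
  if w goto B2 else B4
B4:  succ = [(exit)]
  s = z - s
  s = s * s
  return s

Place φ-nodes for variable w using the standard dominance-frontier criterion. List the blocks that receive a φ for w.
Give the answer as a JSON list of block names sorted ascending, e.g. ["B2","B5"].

Answer: ["B2", "B4"]

Working:
idom tree: B1←B0 B2←B0 B3←B2 B4←B2
Join-block Dom:
  B2: preds {B0,B3}: {B0} ∩ {B0,B2,B3} = {B0}; idom=B0
  B4: preds {B2,B3}: {B0,B2} ∩ {B0,B2,B3} = {B0,B2}; idom=B2

Frontier:
  B2←B0: walk · to B0
  B2←B3: walk B3→B2 to B0
  B4←B2: walk · to B2
  B4←B3: walk B3 to B2
  DF(B0)=∅
  DF(B1)=∅
  DF(B2)={B2}
  DF(B3)={B2,B4}
  DF(B4)=∅

φ for w: defs {B0,B3}
  DF⁺ = {B2,B4}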